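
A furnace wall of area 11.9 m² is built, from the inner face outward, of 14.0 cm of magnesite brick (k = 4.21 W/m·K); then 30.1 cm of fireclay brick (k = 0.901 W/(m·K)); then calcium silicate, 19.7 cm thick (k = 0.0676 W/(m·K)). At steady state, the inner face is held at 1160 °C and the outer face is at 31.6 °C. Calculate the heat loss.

Q = 4090 W

Treat each layer as a resistance in series:
  R_magnesite brick = L/(kA) = 0.140/(4.21·11.9) = 0.002794 K/W
  R_fireclay brick = L/(kA) = 0.301/(0.901·11.9) = 0.02807 K/W
  R_calcium silicate = L/(kA) = 0.197/(0.0676·11.9) = 0.2449 K/W
ΣR = 0.002794 + 0.02807 + 0.2449 = 0.2758 K/W
Q = ΔT/ΣR = (1160 °C − 31.6 °C)/0.2758 = 4090 W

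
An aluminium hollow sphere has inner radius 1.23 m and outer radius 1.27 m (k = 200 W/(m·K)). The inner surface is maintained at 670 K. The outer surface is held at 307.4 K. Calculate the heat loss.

Q = 3.56×10^7 W

Q = 4πk·ΔT/(1/r₁ − 1/r₂) = 4π × 200 × 362.6 / (1/1.23 − 1/1.27) = 3.56×10^7 W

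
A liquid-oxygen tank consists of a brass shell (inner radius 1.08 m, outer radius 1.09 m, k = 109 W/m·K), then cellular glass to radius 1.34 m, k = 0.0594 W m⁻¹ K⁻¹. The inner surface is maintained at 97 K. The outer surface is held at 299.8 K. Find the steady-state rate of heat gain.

Treat each layer as a resistance in series:
  R_brass = (1/1.08 − 1/1.09)/(4πk) = 0.008495/(4π·109) = 6.202×10^-6 K/W
  R_cellular glass = (1/1.09 − 1/1.34)/(4πk) = 0.1712/(4π·0.0594) = 0.2293 K/W
ΣR = 6.202×10^-6 + 0.2293 = 0.2293 K/W
Q = ΔT/ΣR = (97 K − 299.8 K)/0.2293 = -884 W
(Negative Q ⇒ heat flows inward; heat gain = 884 W.)

Q = 884 W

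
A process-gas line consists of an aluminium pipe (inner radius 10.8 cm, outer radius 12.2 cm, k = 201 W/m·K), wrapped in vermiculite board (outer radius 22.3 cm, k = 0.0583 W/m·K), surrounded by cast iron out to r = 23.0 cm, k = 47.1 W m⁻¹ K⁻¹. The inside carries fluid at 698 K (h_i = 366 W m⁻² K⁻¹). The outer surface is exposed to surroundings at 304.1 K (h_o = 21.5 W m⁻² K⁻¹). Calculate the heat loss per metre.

Series thermal resistances, inner to outer:
  R'_conv,in = 1/(2πr h) = 1/(2π·0.108·366) = 0.004026 m·K/W
  R'_aluminium = ln(0.122/0.108)/(2πk) = 0.1219/(2π·201) = 9.651×10^-5 m·K/W
  R'_vermiculite board = ln(0.223/0.122)/(2πk) = 0.6032/(2π·0.0583) = 1.647 m·K/W
  R'_cast iron = ln(0.230/0.223)/(2πk) = 0.03091/(2π·47.1) = 1.044×10^-4 m·K/W
  R'_conv,out = 1/(2πr h) = 1/(2π·0.230·21.5) = 0.03219 m·K/W
ΣR = 0.004026 + 9.651×10^-5 + 1.647 + 1.044×10^-4 + 0.03219 = 1.683 m·K/W
Q' = ΔT/ΣR = (698 K − 304.1 K)/1.683 = 234 W/m

Q' = 234 W/m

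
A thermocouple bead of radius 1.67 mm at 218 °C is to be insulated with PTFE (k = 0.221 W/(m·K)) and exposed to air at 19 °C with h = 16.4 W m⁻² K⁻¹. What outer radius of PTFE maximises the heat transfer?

For a sphere, r_cr = 2k_ins/h = 2·0.221/16.4 = 0.0270 m = 2.70 cm

r_cr = 2.70 cm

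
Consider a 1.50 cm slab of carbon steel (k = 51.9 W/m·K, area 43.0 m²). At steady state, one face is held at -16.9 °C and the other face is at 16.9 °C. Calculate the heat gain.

Q = 5.03×10^6 W

Q = kA·ΔT/L = 51.9 × 43.0 × |-16.9 °C − 16.9 °C| / 0.0150 = 5.03×10^6 W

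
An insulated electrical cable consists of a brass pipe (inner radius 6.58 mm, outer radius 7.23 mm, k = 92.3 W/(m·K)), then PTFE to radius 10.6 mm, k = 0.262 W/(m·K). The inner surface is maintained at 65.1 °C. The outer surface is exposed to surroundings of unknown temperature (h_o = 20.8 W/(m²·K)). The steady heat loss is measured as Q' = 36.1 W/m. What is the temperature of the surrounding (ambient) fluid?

T_out = 30.6 °C

Sum the resistances:
  R'_brass = ln(0.00723/0.00658)/(2πk) = 0.09420/(2π·92.3) = 1.624×10^-4 m·K/W
  R'_PTFE = ln(0.0106/0.00723)/(2πk) = 0.3826/(2π·0.262) = 0.2324 m·K/W
  R'_conv,out = 1/(2πr h) = 1/(2π·0.0106·20.8) = 0.7219 m·K/W
ΣR = 0.9544 m·K/W
ΔT = Q'·ΣR = 36.1 × 0.9544 = 34.45 K
Heat flows outward, so T_out = T_in − ΔT = 65.1 − 34.45 = 30.6 °C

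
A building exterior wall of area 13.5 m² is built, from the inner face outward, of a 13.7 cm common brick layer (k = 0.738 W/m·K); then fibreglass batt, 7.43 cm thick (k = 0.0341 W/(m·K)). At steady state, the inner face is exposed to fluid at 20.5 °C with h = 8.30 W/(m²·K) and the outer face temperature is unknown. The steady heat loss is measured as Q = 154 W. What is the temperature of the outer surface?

T_out = -7.85 °C

Series resistances:
  R_conv,in = 1/(hA) = 1/(8.30·13.5) = 0.008925 K/W
  R_common brick = L/(kA) = 0.137/(0.738·13.5) = 0.01375 K/W
  R_fibreglass batt = L/(kA) = 0.0743/(0.0341·13.5) = 0.1614 K/W
ΣR = 0.1841 K/W
ΔT = Q·ΣR = 154 × 0.1841 = 28.35 K
Heat flows outward, so T_out = T_in − ΔT = 20.5 − 28.35 = -7.85 °C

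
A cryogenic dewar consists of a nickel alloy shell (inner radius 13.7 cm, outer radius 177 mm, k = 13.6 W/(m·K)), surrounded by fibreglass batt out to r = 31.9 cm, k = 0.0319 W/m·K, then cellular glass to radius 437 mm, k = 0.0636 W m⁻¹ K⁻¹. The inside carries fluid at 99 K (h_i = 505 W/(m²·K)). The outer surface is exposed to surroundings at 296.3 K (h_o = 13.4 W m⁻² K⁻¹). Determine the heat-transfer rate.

Treat each layer as a resistance in series:
  R_conv,in = 1/(4πr²h) = 1/(4π·0.137²·505) = 0.008396 K/W
  R_nickel alloy = (1/0.137 − 1/0.177)/(4πk) = 1.650/(4π·13.6) = 0.009652 K/W
  R_fibreglass batt = (1/0.177 − 1/0.319)/(4πk) = 2.515/(4π·0.0319) = 6.274 K/W
  R_cellular glass = (1/0.319 − 1/0.437)/(4πk) = 0.8465/(4π·0.0636) = 1.059 K/W
  R_conv,out = 1/(4πr²h) = 1/(4π·0.437²·13.4) = 0.03110 K/W
ΣR = 0.008396 + 0.009652 + 6.274 + 1.059 + 0.03110 = 7.382 K/W
Q = ΔT/ΣR = (99 K − 296.3 K)/7.382 = -26.7 W
(Negative Q ⇒ heat flows inward; heat gain = 26.7 W.)

Q = 26.7 W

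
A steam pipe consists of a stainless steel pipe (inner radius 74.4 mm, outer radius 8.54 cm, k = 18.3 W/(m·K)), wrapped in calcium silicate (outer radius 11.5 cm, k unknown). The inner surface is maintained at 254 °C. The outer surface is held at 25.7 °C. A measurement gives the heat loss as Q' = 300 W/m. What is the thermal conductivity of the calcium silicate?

ΣR = ΔT/Q' = |254 − 25.7|/300 = 0.7610 m·K/W
Known resistances:
  R'_stainless steel = ln(0.0854/0.0744)/(2πk) = 0.1379/(2π·18.3) = 0.001199 m·K/W
R_calcium silicate = ΣR − ΣR_known = 0.7610 − 0.001199 = 0.7598 m·K/W
ln(r₂/r₁)/(2πk) = 0.7598 ⇒ k = 0.2976/(2π·0.7598) = 0.0623 W/m·K

k = 0.0623 W/m·K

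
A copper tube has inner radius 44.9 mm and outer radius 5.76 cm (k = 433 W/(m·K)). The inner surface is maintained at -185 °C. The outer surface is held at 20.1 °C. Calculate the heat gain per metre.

Q' = 2240 kW/m

Q' = 2πk·ΔT/ln(r₂/r₁) = 2π × 433 × 205.1 / ln(0.0576/0.0449) = 2.24×10^6 W/m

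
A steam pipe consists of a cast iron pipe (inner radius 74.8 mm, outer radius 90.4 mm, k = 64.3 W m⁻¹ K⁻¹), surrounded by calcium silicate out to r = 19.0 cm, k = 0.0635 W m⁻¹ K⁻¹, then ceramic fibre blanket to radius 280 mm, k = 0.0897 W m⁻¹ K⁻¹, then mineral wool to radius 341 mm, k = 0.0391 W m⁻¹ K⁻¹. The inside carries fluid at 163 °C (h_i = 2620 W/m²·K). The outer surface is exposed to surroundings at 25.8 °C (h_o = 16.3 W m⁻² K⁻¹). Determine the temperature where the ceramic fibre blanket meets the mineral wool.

T = 59.5 °C

Resistance network (inner→outer):
  R'_conv,in = 1/(2πr h) = 1/(2π·0.0748·2620) = 8.121×10^-4 m·K/W
  R'_cast iron = ln(0.0904/0.0748)/(2πk) = 0.1894/(2π·64.3) = 4.689×10^-4 m·K/W
  R'_calcium silicate = ln(0.190/0.0904)/(2πk) = 0.7428/(2π·0.0635) = 1.862 m·K/W
  R'_ceramic fibre blanket = ln(0.280/0.190)/(2πk) = 0.3878/(2π·0.0897) = 0.6880 m·K/W
  R'_mineral wool = ln(0.341/0.280)/(2πk) = 0.1971/(2π·0.0391) = 0.8023 m·K/W
  R'_conv,out = 1/(2πr h) = 1/(2π·0.341·16.3) = 0.02863 m·K/W
ΣR = 8.121×10^-4 + 4.689×10^-4 + 1.862 + 0.6880 + 0.8023 + 0.02863 = 3.382 m·K/W
Q' = ΔT/ΣR = (163 °C − 25.8 °C)/3.382 = 40.57 W/m
From the inner boundary to the ceramic fibre blanket/mineral wool interface, ΣR_partial = 2.551 m·K/W.
T_interface = T_in − Q'·ΣR_partial = 163 °C − (40.57)(2.551) = 59.5 °C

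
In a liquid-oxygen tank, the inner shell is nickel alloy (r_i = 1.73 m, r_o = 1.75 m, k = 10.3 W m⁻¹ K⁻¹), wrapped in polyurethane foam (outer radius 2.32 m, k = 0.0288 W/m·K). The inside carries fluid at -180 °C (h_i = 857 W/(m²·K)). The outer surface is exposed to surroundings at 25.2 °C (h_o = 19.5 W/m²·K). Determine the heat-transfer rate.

Resistance network (inner→outer):
  R_conv,in = 1/(4πr²h) = 1/(4π·1.73²·857) = 3.103×10^-5 K/W
  R_nickel alloy = (1/1.73 − 1/1.75)/(4πk) = 0.006606/(4π·10.3) = 5.104×10^-5 K/W
  R_polyurethane foam = (1/1.75 − 1/2.32)/(4πk) = 0.1404/(4π·0.0288) = 0.3879 K/W
  R_conv,out = 1/(4πr²h) = 1/(4π·2.32²·19.5) = 7.582×10^-4 K/W
ΣR = 3.103×10^-5 + 5.104×10^-5 + 0.3879 + 7.582×10^-4 = 0.3887 K/W
Q = ΔT/ΣR = (-180 °C − 25.2 °C)/0.3887 = -528 W
(Negative Q ⇒ heat flows inward; heat gain = 528 W.)

Q = 528 W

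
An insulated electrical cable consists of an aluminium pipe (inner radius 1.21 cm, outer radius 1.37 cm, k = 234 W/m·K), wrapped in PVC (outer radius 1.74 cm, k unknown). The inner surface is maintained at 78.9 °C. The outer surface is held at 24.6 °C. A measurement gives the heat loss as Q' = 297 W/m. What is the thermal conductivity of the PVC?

ΣR = ΔT/Q' = |78.9 − 24.6|/297 = 0.1828 m·K/W
Known resistances:
  R'_aluminium = ln(0.0137/0.0121)/(2πk) = 0.1242/(2π·234) = 8.447×10^-5 m·K/W
R_PVC = ΣR − ΣR_known = 0.1828 − 8.447×10^-5 = 0.1827 m·K/W
ln(r₂/r₁)/(2πk) = 0.1827 ⇒ k = 0.2391/(2π·0.1827) = 0.208 W/m·K

k = 0.208 W/m·K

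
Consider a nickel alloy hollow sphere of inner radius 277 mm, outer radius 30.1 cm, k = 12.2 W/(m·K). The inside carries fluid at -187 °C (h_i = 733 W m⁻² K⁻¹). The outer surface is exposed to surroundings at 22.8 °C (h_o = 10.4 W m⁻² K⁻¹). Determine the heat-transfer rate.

Q = 2390 W

Resistance network (inner→outer):
  R_conv,in = 1/(4πr²h) = 1/(4π·0.277²·733) = 0.001415 K/W
  R_nickel alloy = (1/0.277 − 1/0.301)/(4πk) = 0.2878/(4π·12.2) = 0.001878 K/W
  R_conv,out = 1/(4πr²h) = 1/(4π·0.301²·10.4) = 0.08445 K/W
ΣR = 0.001415 + 0.001878 + 0.08445 = 0.08774 K/W
Q = ΔT/ΣR = (-187 °C − 22.8 °C)/0.08774 = -2390 W
(Negative Q ⇒ heat flows inward; heat gain = 2390 W.)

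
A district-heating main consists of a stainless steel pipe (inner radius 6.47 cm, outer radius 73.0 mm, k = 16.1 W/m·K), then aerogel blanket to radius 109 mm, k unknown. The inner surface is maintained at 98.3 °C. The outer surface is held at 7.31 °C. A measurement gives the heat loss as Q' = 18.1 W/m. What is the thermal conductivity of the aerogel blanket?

ΣR = ΔT/Q' = |98.3 − 7.31|/18.1 = 5.027 m·K/W
Known resistances:
  R'_stainless steel = ln(0.0730/0.0647)/(2πk) = 0.1207/(2π·16.1) = 0.001193 m·K/W
R_aerogel blanket = ΣR − ΣR_known = 5.027 − 0.001193 = 5.026 m·K/W
ln(r₂/r₁)/(2πk) = 5.026 ⇒ k = 0.4009/(2π·5.026) = 0.0127 W/m·K

k = 0.0127 W/m·K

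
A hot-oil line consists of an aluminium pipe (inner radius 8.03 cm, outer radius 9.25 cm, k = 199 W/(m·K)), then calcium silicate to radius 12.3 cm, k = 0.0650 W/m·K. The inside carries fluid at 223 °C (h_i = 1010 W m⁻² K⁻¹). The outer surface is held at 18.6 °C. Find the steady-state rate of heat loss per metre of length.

Series thermal resistances, inner to outer:
  R'_conv,in = 1/(2πr h) = 1/(2π·0.0803·1010) = 0.001962 m·K/W
  R'_aluminium = ln(0.0925/0.0803)/(2πk) = 0.1414/(2π·199) = 1.131×10^-4 m·K/W
  R'_calcium silicate = ln(0.123/0.0925)/(2πk) = 0.2850/(2π·0.0650) = 0.6978 m·K/W
ΣR = 0.001962 + 1.131×10^-4 + 0.6978 = 0.6999 m·K/W
Q' = ΔT/ΣR = (223 °C − 18.6 °C)/0.6999 = 292 W/m

Q' = 292 W/m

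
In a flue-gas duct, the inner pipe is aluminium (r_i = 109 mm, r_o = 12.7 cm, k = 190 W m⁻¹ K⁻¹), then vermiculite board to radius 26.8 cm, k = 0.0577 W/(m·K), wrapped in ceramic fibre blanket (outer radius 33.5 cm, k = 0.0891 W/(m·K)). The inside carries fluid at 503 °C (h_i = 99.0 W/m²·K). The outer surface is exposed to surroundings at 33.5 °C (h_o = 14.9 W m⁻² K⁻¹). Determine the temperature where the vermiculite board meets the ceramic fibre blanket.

T = 114 °C

Treat each layer as a resistance in series:
  R'_conv,in = 1/(2πr h) = 1/(2π·0.109·99.0) = 0.01475 m·K/W
  R'_aluminium = ln(0.127/0.109)/(2πk) = 0.1528/(2π·190) = 1.280×10^-4 m·K/W
  R'_vermiculite board = ln(0.268/0.127)/(2πk) = 0.7468/(2π·0.0577) = 2.060 m·K/W
  R'_ceramic fibre blanket = ln(0.335/0.268)/(2πk) = 0.2231/(2π·0.0891) = 0.3986 m·K/W
  R'_conv,out = 1/(2πr h) = 1/(2π·0.335·14.9) = 0.03189 m·K/W
ΣR = 0.01475 + 1.280×10^-4 + 2.060 + 0.3986 + 0.03189 = 2.505 m·K/W
Q' = ΔT/ΣR = (503 °C − 33.5 °C)/2.505 = 187.4 W/m
From the inner boundary to the vermiculite board/ceramic fibre blanket interface, ΣR_partial = 2.075 m·K/W.
T_interface = T_in − Q'·ΣR_partial = 503 °C − (187.4)(2.075) = 114 °C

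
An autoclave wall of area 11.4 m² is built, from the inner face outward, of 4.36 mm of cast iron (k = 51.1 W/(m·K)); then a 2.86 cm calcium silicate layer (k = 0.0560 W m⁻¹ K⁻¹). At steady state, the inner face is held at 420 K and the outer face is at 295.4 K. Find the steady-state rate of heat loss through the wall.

Resistance network (inner→outer):
  R_cast iron = L/(kA) = 0.00436/(51.1·11.4) = 7.484×10^-6 K/W
  R_calcium silicate = L/(kA) = 0.0286/(0.0560·11.4) = 0.04480 K/W
ΣR = 7.484×10^-6 + 0.04480 = 0.04481 K/W
Q = ΔT/ΣR = (420 K − 295.4 K)/0.04481 = 2780 W

Q = 2.78 kW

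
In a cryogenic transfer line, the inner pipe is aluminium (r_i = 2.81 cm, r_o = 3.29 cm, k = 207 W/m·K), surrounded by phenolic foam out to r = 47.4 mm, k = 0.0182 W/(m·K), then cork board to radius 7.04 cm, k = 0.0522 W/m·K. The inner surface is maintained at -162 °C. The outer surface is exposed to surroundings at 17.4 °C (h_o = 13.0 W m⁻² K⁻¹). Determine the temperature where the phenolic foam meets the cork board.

T = -36.7 °C

Treat each layer as a resistance in series:
  R'_aluminium = ln(0.0329/0.0281)/(2πk) = 0.1577/(2π·207) = 1.213×10^-4 m·K/W
  R'_phenolic foam = ln(0.0474/0.0329)/(2πk) = 0.3651/(2π·0.0182) = 3.193 m·K/W
  R'_cork board = ln(0.0704/0.0474)/(2πk) = 0.3956/(2π·0.0522) = 1.206 m·K/W
  R'_conv,out = 1/(2πr h) = 1/(2π·0.0704·13.0) = 0.1739 m·K/W
ΣR = 1.213×10^-4 + 3.193 + 1.206 + 0.1739 = 4.573 m·K/W
Q' = ΔT/ΣR = (-162 °C − 17.4 °C)/4.573 = -39.23 W/m
From the inner boundary to the phenolic foam/cork board interface, ΣR_partial = 3.193 m·K/W.
T_interface = T_in − Q'·ΣR_partial = -162 °C − (-39.23)(3.193) = -36.7 °C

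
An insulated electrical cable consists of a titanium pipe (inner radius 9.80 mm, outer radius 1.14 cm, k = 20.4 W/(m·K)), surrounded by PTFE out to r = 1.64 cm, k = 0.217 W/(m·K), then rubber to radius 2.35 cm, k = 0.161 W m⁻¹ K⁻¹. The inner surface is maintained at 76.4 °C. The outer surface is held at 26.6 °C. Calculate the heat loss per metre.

Resistance network (inner→outer):
  R'_titanium = ln(0.0114/0.00980)/(2πk) = 0.1512/(2π·20.4) = 0.001180 m·K/W
  R'_PTFE = ln(0.0164/0.0114)/(2πk) = 0.3637/(2π·0.217) = 0.2667 m·K/W
  R'_rubber = ln(0.0235/0.0164)/(2πk) = 0.3597/(2π·0.161) = 0.3556 m·K/W
ΣR = 0.001180 + 0.2667 + 0.3556 = 0.6235 m·K/W
Q' = ΔT/ΣR = (76.4 °C − 26.6 °C)/0.6235 = 79.9 W/m

Q' = 79.9 W/m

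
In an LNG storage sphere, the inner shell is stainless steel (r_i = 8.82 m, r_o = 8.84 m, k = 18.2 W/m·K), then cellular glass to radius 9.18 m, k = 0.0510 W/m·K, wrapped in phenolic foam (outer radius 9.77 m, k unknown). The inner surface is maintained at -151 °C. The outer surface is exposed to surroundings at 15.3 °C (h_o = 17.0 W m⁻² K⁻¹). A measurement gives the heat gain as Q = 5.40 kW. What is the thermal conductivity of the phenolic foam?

ΣR = ΔT/Q = |-151 − 15.3|/5400 = 0.03080 K/W
Known resistances:
  R_stainless steel = (1/8.82 − 1/8.84)/(4πk) = 2.565×10^-4/(4π·18.2) = 1.122×10^-6 K/W
  R_cellular glass = (1/8.84 − 1/9.18)/(4πk) = 0.004190/(4π·0.0510) = 0.006537 K/W
  R_conv,out = 1/(4πr²h) = 1/(4π·9.77²·17.0) = 4.904×10^-5 K/W
R_phenolic foam = ΣR − ΣR_known = 0.03080 − 0.006587 = 0.02421 K/W
(1/r₁−1/r₂)/(4πk) = 0.02421 ⇒ k = 0.006578/(4π·0.02421) = 0.0216 W/m·K

k = 0.0216 W/m·K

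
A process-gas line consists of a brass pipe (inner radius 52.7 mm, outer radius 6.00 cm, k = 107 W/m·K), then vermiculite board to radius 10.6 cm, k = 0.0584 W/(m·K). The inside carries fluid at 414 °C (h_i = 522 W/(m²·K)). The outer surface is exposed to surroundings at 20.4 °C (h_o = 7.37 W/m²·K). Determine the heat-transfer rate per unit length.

Q' = 224 W/m

Treat each layer as a resistance in series:
  R'_conv,in = 1/(2πr h) = 1/(2π·0.0527·522) = 0.005785 m·K/W
  R'_brass = ln(0.0600/0.0527)/(2πk) = 0.1297/(2π·107) = 1.930×10^-4 m·K/W
  R'_vermiculite board = ln(0.106/0.0600)/(2πk) = 0.5691/(2π·0.0584) = 1.551 m·K/W
  R'_conv,out = 1/(2πr h) = 1/(2π·0.106·7.37) = 0.2037 m·K/W
ΣR = 0.005785 + 1.930×10^-4 + 1.551 + 0.2037 = 1.761 m·K/W
Q' = ΔT/ΣR = (414 °C − 20.4 °C)/1.761 = 224 W/m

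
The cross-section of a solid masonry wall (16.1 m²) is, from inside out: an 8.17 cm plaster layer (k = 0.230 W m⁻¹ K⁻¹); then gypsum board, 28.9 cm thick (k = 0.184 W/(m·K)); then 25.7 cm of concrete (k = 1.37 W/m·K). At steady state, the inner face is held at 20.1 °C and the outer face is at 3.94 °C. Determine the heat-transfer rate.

Q = 123 W

Resistance network (inner→outer):
  R_plaster = L/(kA) = 0.0817/(0.230·16.1) = 0.02206 K/W
  R_gypsum board = L/(kA) = 0.289/(0.184·16.1) = 0.09756 K/W
  R_concrete = L/(kA) = 0.257/(1.37·16.1) = 0.01165 K/W
ΣR = 0.02206 + 0.09756 + 0.01165 = 0.1313 K/W
Q = ΔT/ΣR = (20.1 °C − 3.94 °C)/0.1313 = 123 W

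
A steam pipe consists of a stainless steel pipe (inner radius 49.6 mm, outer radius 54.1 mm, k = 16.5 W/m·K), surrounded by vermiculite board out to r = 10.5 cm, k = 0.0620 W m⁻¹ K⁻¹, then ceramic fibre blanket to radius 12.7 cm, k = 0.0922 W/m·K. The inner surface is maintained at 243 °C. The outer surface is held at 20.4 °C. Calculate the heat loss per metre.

Treat each layer as a resistance in series:
  R'_stainless steel = ln(0.0541/0.0496)/(2πk) = 0.08684/(2π·16.5) = 8.377×10^-4 m·K/W
  R'_vermiculite board = ln(0.105/0.0541)/(2πk) = 0.6631/(2π·0.0620) = 1.702 m·K/W
  R'_ceramic fibre blanket = ln(0.127/0.105)/(2πk) = 0.1902/(2π·0.0922) = 0.3284 m·K/W
ΣR = 8.377×10^-4 + 1.702 + 0.3284 = 2.031 m·K/W
Q' = ΔT/ΣR = (243 °C − 20.4 °C)/2.031 = 110 W/m

Q' = 110 W/m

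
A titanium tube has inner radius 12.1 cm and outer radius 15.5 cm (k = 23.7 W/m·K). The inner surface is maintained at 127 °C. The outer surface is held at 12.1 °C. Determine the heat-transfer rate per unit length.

Q' = 2πk·ΔT/ln(r₂/r₁) = 2π × 23.7 × 114.9 / ln(0.155/0.121) = 69100 W/m

Q' = 69100 W/m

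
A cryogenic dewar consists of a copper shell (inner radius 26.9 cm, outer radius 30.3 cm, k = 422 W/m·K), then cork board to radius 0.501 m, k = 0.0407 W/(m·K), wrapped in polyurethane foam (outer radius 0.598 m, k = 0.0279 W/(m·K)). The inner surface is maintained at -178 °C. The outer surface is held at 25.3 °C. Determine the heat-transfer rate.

Q = 58.5 W

Treat each layer as a resistance in series:
  R_copper = (1/0.269 − 1/0.303)/(4πk) = 0.4171/(4π·422) = 7.866×10^-5 K/W
  R_cork board = (1/0.303 − 1/0.501)/(4πk) = 1.304/(4π·0.0407) = 2.550 K/W
  R_polyurethane foam = (1/0.501 − 1/0.598)/(4πk) = 0.3238/(4π·0.0279) = 0.9235 K/W
ΣR = 7.866×10^-5 + 2.550 + 0.9235 = 3.474 K/W
Q = ΔT/ΣR = (-178 °C − 25.3 °C)/3.474 = -58.5 W
(Negative Q ⇒ heat flows inward; heat gain = 58.5 W.)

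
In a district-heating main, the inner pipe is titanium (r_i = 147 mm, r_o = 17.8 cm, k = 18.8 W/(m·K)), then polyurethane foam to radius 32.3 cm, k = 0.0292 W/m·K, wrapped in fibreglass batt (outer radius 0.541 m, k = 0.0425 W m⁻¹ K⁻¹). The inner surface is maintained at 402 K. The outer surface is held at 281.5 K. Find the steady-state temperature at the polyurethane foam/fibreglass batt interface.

T = 326.4 K

Treat each layer as a resistance in series:
  R'_titanium = ln(0.178/0.147)/(2πk) = 0.1914/(2π·18.8) = 0.001620 m·K/W
  R'_polyurethane foam = ln(0.323/0.178)/(2πk) = 0.5959/(2π·0.0292) = 3.248 m·K/W
  R'_fibreglass batt = ln(0.541/0.323)/(2πk) = 0.5158/(2π·0.0425) = 1.931 m·K/W
ΣR = 0.001620 + 3.248 + 1.931 = 5.181 m·K/W
Q' = ΔT/ΣR = (402 K − 281.5 K)/5.181 = 23.26 W/m
From the inner boundary to the polyurethane foam/fibreglass batt interface, ΣR_partial = 3.250 m·K/W.
T_interface = T_in − Q'·ΣR_partial = 402 K − (23.26)(3.250) = 326.4 K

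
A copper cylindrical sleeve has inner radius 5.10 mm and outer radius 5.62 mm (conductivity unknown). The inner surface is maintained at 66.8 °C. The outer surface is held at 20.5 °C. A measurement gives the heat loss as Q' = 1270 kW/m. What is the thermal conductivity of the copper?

k = 424 W/m·K

ΣR = ΔT/Q' = |66.8 − 20.5|/1.27×10^6 = 3.646×10^-5 m·K/W
ln(r₂/r₁)/(2πk) = 3.646×10^-5 ⇒ k = 0.09709/(2π·3.646×10^-5) = 424 W/m·K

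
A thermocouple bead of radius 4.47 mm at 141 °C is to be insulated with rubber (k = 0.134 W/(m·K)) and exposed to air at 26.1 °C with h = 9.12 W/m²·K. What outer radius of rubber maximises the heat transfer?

For a sphere, r_cr = 2k_ins/h = 2·0.134/9.12 = 0.0294 m = 2.94 cm

r_cr = 2.94 cm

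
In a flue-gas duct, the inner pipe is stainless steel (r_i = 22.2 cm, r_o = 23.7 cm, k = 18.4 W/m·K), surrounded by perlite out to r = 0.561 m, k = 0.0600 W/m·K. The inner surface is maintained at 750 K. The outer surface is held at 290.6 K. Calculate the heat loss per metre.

Treat each layer as a resistance in series:
  R'_stainless steel = ln(0.237/0.222)/(2πk) = 0.06538/(2π·18.4) = 5.655×10^-4 m·K/W
  R'_perlite = ln(0.561/0.237)/(2πk) = 0.8617/(2π·0.0600) = 2.286 m·K/W
ΣR = 5.655×10^-4 + 2.286 = 2.287 m·K/W
Q' = ΔT/ΣR = (750 K − 290.6 K)/2.287 = 201 W/m

Q' = 201 W/m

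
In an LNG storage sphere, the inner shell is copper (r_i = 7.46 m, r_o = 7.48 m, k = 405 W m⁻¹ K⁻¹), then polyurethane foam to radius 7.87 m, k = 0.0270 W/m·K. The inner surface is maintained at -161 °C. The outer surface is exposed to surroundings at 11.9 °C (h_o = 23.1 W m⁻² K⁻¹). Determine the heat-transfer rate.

Q = 8.83 kW

Treat each layer as a resistance in series:
  R_copper = (1/7.46 − 1/7.48)/(4πk) = 3.584×10^-4/(4π·405) = 7.042×10^-8 K/W
  R_polyurethane foam = (1/7.48 − 1/7.87)/(4πk) = 0.006625/(4π·0.0270) = 0.01953 K/W
  R_conv,out = 1/(4πr²h) = 1/(4π·7.87²·23.1) = 5.562×10^-5 K/W
ΣR = 7.042×10^-8 + 0.01953 + 5.562×10^-5 = 0.01959 K/W
Q = ΔT/ΣR = (-161 °C − 11.9 °C)/0.01959 = -8830 W
(Negative Q ⇒ heat flows inward; heat gain = 8830 W.)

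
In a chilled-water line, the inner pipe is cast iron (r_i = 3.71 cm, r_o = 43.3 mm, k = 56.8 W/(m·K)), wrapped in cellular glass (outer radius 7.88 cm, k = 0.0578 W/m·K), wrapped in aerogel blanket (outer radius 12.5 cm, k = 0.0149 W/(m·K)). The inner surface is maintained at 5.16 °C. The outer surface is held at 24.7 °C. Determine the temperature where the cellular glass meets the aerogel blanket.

Resistance network (inner→outer):
  R'_cast iron = ln(0.0433/0.0371)/(2πk) = 0.1545/(2π·56.8) = 4.330×10^-4 m·K/W
  R'_cellular glass = ln(0.0788/0.0433)/(2πk) = 0.5988/(2π·0.0578) = 1.649 m·K/W
  R'_aerogel blanket = ln(0.125/0.0788)/(2πk) = 0.4614/(2π·0.0149) = 4.928 m·K/W
ΣR = 4.330×10^-4 + 1.649 + 4.928 = 6.577 m·K/W
Q' = ΔT/ΣR = (5.16 °C − 24.7 °C)/6.577 = -2.971 W/m
From the inner boundary to the cellular glass/aerogel blanket interface, ΣR_partial = 1.649 m·K/W.
T_interface = T_in − Q'·ΣR_partial = 5.16 °C − (-2.971)(1.649) = 10.1 °C

T = 10.1 °C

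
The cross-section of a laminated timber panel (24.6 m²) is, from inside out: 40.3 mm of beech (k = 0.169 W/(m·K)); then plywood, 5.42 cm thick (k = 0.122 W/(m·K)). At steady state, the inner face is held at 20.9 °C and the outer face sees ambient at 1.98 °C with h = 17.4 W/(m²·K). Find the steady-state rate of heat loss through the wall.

Q = 629 W

Resistance network (inner→outer):
  R_beech = L/(kA) = 0.0403/(0.169·24.6) = 0.009694 K/W
  R_plywood = L/(kA) = 0.0542/(0.122·24.6) = 0.01806 K/W
  R_conv,out = 1/(hA) = 1/(17.4·24.6) = 0.002336 K/W
ΣR = 0.009694 + 0.01806 + 0.002336 = 0.03009 K/W
Q = ΔT/ΣR = (20.9 °C − 1.98 °C)/0.03009 = 629 W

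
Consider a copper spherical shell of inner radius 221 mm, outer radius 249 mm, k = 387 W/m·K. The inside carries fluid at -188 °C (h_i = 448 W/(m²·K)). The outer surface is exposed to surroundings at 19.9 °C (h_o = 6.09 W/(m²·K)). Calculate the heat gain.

Treat each layer as a resistance in series:
  R_conv,in = 1/(4πr²h) = 1/(4π·0.221²·448) = 0.003637 K/W
  R_copper = (1/0.221 − 1/0.249)/(4πk) = 0.5088/(4π·387) = 1.046×10^-4 K/W
  R_conv,out = 1/(4πr²h) = 1/(4π·0.249²·6.09) = 0.2108 K/W
ΣR = 0.003637 + 1.046×10^-4 + 0.2108 = 0.2145 K/W
Q = ΔT/ΣR = (-188 °C − 19.9 °C)/0.2145 = -969 W
(Negative Q ⇒ heat flows inward; heat gain = 969 W.)

Q = 969 W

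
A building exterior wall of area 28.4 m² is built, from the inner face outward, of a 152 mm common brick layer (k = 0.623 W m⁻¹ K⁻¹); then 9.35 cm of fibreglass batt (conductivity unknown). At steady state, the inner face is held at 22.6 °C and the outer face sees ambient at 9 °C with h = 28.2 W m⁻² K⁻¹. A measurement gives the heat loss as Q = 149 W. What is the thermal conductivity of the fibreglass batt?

k = 0.0404 W/m·K

ΣR = ΔT/Q = |22.6 − 9|/149 = 0.09128 K/W
Known resistances:
  R_common brick = L/(kA) = 0.152/(0.623·28.4) = 0.008591 K/W
  R_conv,out = 1/(hA) = 1/(28.2·28.4) = 0.001249 K/W
R_fibreglass batt = ΣR − ΣR_known = 0.09128 − 0.009840 = 0.08144 K/W
L/(kA) = 0.08144 ⇒ k = 0.0935/(0.08144·28.4) = 0.0404 W/m·K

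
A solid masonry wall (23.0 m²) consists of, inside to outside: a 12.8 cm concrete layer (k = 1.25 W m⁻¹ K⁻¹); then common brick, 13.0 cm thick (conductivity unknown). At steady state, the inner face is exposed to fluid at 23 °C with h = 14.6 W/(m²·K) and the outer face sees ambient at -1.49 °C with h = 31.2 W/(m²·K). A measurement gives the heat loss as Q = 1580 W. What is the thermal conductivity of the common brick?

k = 0.847 W/m·K

ΣR = ΔT/Q = |23 − -1.49|/1580 = 0.01550 K/W
Known resistances:
  R_conv,in = 1/(hA) = 1/(14.6·23.0) = 0.002978 K/W
  R_concrete = L/(kA) = 0.128/(1.25·23.0) = 0.004452 K/W
  R_conv,out = 1/(hA) = 1/(31.2·23.0) = 0.001394 K/W
R_common brick = ΣR − ΣR_known = 0.01550 − 0.008824 = 0.006676 K/W
L/(kA) = 0.006676 ⇒ k = 0.130/(0.006676·23.0) = 0.847 W/m·K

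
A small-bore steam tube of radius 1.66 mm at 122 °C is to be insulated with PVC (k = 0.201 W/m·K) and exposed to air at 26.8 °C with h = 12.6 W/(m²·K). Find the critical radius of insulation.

For a cylinder, r_cr = k_ins/h = 0.201/12.6 = 0.0160 m = 1.60 cm

r_cr = 1.60 cm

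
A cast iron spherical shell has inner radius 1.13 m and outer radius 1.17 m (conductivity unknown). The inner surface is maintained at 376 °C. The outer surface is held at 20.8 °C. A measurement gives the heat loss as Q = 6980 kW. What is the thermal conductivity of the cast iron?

ΣR = ΔT/Q = |376 − 20.8|/6.98×10^6 = 5.089×10^-5 K/W
(1/r₁−1/r₂)/(4πk) = 5.089×10^-5 ⇒ k = 0.03025/(4π·5.089×10^-5) = 47.3 W/m·K

k = 47.3 W/m·K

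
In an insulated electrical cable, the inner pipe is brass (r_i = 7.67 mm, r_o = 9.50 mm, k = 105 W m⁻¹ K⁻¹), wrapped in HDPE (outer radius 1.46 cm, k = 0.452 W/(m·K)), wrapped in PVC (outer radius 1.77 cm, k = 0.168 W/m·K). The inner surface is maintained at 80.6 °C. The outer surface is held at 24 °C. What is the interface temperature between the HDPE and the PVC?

T = 54.9 °C

Resistance network (inner→outer):
  R'_brass = ln(0.00950/0.00767)/(2πk) = 0.2140/(2π·105) = 3.243×10^-4 m·K/W
  R'_HDPE = ln(0.0146/0.00950)/(2πk) = 0.4297/(2π·0.452) = 0.1513 m·K/W
  R'_PVC = ln(0.0177/0.0146)/(2πk) = 0.1925/(2π·0.168) = 0.1824 m·K/W
ΣR = 3.243×10^-4 + 0.1513 + 0.1824 = 0.3340 m·K/W
Q' = ΔT/ΣR = (80.6 °C − 24 °C)/0.3340 = 169.5 W/m
From the inner boundary to the HDPE/PVC interface, ΣR_partial = 0.1516 m·K/W.
T_interface = T_in − Q'·ΣR_partial = 80.6 °C − (169.5)(0.1516) = 54.9 °C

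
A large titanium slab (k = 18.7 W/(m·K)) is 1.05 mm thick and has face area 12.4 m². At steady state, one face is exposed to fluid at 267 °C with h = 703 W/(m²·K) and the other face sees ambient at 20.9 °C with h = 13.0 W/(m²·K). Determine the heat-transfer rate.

Q = 38.9 kW

Treat each layer as a resistance in series:
  R_conv,in = 1/(hA) = 1/(703·12.4) = 1.147×10^-4 K/W
  R_titanium = L/(kA) = 0.00105/(18.7·12.4) = 4.528×10^-6 K/W
  R_conv,out = 1/(hA) = 1/(13.0·12.4) = 0.006203 K/W
ΣR = 1.147×10^-4 + 4.528×10^-6 + 0.006203 = 0.006322 K/W
Q = ΔT/ΣR = (267 °C − 20.9 °C)/0.006322 = 38900 W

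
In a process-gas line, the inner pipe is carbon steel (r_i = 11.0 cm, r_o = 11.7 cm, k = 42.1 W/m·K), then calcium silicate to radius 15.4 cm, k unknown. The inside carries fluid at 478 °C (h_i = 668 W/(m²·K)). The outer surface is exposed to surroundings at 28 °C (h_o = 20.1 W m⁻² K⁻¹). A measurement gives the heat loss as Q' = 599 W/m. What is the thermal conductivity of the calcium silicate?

k = 0.0627 W/m·K

ΣR = ΔT/Q' = |478 − 28|/599 = 0.7513 m·K/W
Known resistances:
  R'_conv,in = 1/(2πr h) = 1/(2π·0.110·668) = 0.002166 m·K/W
  R'_carbon steel = ln(0.117/0.110)/(2πk) = 0.06169/(2π·42.1) = 2.332×10^-4 m·K/W
  R'_conv,out = 1/(2πr h) = 1/(2π·0.154·20.1) = 0.05142 m·K/W
R_calcium silicate = ΣR − ΣR_known = 0.7513 − 0.05382 = 0.6975 m·K/W
ln(r₂/r₁)/(2πk) = 0.6975 ⇒ k = 0.2748/(2π·0.6975) = 0.0627 W/m·K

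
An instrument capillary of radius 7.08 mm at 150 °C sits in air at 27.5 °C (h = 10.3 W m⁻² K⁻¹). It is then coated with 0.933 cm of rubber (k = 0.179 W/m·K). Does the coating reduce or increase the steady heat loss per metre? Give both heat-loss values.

Critical radius for a cylinder: r_cr = k/h = 0.0174 m = 1.74 cm.
Outer radius after coating: r₂ = 0.00708 + 0.00933 = 0.01641 m.
Since r₁ < r_cr and r₂ ≤ r_cr, the coating moves toward the maximum at r_cr — heat loss rises.
Bare: R = 1/(2πr₁h) = 2.182 m·K/W; Q = 122.5/2.182 = 56.1 W/m.
Coated: R = R_cond + R_conv = 1.689 m·K/W; Q = 122.5/1.689 = 72.5 W/m.

increases: 56.1 → 72.5 W/m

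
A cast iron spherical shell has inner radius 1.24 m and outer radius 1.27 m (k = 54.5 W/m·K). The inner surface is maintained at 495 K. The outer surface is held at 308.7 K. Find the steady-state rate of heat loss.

Q = 4πk·ΔT/(1/r₁ − 1/r₂) = 4π × 54.5 × 186.3 / (1/1.24 − 1/1.27) = 6.70×10^6 W

Q = 6.70×10^6 W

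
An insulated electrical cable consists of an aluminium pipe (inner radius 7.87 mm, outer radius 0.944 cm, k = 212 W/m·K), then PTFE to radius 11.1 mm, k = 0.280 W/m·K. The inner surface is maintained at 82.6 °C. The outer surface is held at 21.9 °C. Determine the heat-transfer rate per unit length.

Q' = 658 W/m

Series thermal resistances, inner to outer:
  R'_aluminium = ln(0.00944/0.00787)/(2πk) = 0.1819/(2π·212) = 1.366×10^-4 m·K/W
  R'_PTFE = ln(0.0111/0.00944)/(2πk) = 0.1620/(2π·0.280) = 0.09208 m·K/W
ΣR = 1.366×10^-4 + 0.09208 = 0.09222 m·K/W
Q' = ΔT/ΣR = (82.6 °C − 21.9 °C)/0.09222 = 658 W/m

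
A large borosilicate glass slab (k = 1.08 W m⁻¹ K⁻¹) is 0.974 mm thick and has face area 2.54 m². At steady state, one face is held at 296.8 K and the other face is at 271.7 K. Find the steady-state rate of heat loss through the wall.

Q = 70.7 kW

Q = kA·ΔT/L = 1.08 × 2.54 × |296.8 K − 271.7 K| / 9.74×10^-4 = 70700 W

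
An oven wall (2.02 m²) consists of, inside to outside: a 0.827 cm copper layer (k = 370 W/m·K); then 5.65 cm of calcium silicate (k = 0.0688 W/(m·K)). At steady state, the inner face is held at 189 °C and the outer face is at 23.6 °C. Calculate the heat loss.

Treat each layer as a resistance in series:
  R_copper = L/(kA) = 0.00827/(370·2.02) = 1.107×10^-5 K/W
  R_calcium silicate = L/(kA) = 0.0565/(0.0688·2.02) = 0.4065 K/W
ΣR = 1.107×10^-5 + 0.4065 = 0.4065 K/W
Q = ΔT/ΣR = (189 °C − 23.6 °C)/0.4065 = 407 W

Q = 407 W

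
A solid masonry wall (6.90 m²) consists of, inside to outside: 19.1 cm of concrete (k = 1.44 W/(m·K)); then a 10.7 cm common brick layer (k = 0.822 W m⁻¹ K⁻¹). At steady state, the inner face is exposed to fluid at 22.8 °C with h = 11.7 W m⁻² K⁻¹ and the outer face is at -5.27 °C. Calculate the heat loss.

Treat each layer as a resistance in series:
  R_conv,in = 1/(hA) = 1/(11.7·6.90) = 0.01239 K/W
  R_concrete = L/(kA) = 0.191/(1.44·6.90) = 0.01922 K/W
  R_common brick = L/(kA) = 0.107/(0.822·6.90) = 0.01887 K/W
ΣR = 0.01239 + 0.01922 + 0.01887 = 0.05048 K/W
Q = ΔT/ΣR = (22.8 °C − -5.27 °C)/0.05048 = 556 W

Q = 556 W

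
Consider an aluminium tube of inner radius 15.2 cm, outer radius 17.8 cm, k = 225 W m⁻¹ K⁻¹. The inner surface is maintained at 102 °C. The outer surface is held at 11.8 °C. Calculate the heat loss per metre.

Q' = 808 kW/m

Q' = 2πk·ΔT/ln(r₂/r₁) = 2π × 225 × 90.2 / ln(0.178/0.152) = 8.08×10^5 W/m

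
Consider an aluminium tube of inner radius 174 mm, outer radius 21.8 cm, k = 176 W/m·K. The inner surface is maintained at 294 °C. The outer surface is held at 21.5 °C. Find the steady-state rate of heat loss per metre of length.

Q' = 1340 kW/m

Q' = 2πk·ΔT/ln(r₂/r₁) = 2π × 176 × 272.5 / ln(0.218/0.174) = 1.34×10^6 W/m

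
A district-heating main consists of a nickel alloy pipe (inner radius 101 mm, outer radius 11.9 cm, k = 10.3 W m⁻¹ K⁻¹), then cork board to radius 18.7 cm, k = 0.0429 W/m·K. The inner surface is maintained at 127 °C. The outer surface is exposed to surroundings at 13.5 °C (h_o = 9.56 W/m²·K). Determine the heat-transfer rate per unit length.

Q' = 64.2 W/m

Series thermal resistances, inner to outer:
  R'_nickel alloy = ln(0.119/0.101)/(2πk) = 0.1640/(2π·10.3) = 0.002534 m·K/W
  R'_cork board = ln(0.187/0.119)/(2πk) = 0.4520/(2π·0.0429) = 1.677 m·K/W
  R'_conv,out = 1/(2πr h) = 1/(2π·0.187·9.56) = 0.08903 m·K/W
ΣR = 0.002534 + 1.677 + 0.08903 = 1.769 m·K/W
Q' = ΔT/ΣR = (127 °C − 13.5 °C)/1.769 = 64.2 W/m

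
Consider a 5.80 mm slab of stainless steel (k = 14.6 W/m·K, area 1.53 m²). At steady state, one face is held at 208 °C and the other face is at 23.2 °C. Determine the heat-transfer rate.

Q = 7.12×10^5 W

Q = kA·ΔT/L = 14.6 × 1.53 × |208 °C − 23.2 °C| / 0.00580 = 7.12×10^5 W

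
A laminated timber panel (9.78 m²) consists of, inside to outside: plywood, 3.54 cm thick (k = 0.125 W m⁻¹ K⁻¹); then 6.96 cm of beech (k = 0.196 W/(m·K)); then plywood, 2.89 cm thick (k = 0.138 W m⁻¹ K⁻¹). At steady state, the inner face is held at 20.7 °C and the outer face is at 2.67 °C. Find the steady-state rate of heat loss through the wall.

Q = 208 W

Treat each layer as a resistance in series:
  R_plywood = L/(kA) = 0.0354/(0.125·9.78) = 0.02896 K/W
  R_beech = L/(kA) = 0.0696/(0.196·9.78) = 0.03631 K/W
  R_plywood = L/(kA) = 0.0289/(0.138·9.78) = 0.02141 K/W
ΣR = 0.02896 + 0.03631 + 0.02141 = 0.08668 K/W
Q = ΔT/ΣR = (20.7 °C − 2.67 °C)/0.08668 = 208 W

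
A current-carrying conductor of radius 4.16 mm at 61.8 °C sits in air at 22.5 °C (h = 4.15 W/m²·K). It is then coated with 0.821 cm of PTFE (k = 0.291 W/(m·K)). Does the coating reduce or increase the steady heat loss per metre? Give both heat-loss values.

increases: 4.26 → 10.6 W/m

Critical radius for a cylinder: r_cr = k/h = 0.0701 m = 7.01 cm.
Outer radius after coating: r₂ = 0.00416 + 0.00821 = 0.01237 m.
Since r₁ < r_cr and r₂ ≤ r_cr, the coating moves toward the maximum at r_cr — heat loss rises.
Bare: R = 1/(2πr₁h) = 9.219 m·K/W; Q = 39.3/9.219 = 4.26 W/m.
Coated: R = R_cond + R_conv = 3.696 m·K/W; Q = 39.3/3.696 = 10.6 W/m.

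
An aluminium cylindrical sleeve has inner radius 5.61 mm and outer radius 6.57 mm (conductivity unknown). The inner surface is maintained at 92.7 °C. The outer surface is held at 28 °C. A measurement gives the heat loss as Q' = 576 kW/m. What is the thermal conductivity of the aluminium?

k = 224 W/m·K

ΣR = ΔT/Q' = |92.7 − 28|/5.76×10^5 = 1.123×10^-4 m·K/W
ln(r₂/r₁)/(2πk) = 1.123×10^-4 ⇒ k = 0.1580/(2π·1.123×10^-4) = 224 W/m·K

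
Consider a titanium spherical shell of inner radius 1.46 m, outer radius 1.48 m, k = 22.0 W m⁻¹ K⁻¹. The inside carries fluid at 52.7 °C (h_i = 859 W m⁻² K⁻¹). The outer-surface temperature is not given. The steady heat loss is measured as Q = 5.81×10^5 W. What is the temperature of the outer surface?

T_out = 8.00 °C

Sum the resistances:
  R_conv,in = 1/(4πr²h) = 1/(4π·1.46²·859) = 4.346×10^-5 K/W
  R_titanium = (1/1.46 − 1/1.48)/(4πk) = 0.009256/(4π·22.0) = 3.348×10^-5 K/W
ΣR = 7.694×10^-5 K/W
ΔT = Q·ΣR = 5.81×10^5 × 7.694×10^-5 = 44.70 K
Heat flows outward, so T_out = T_in − ΔT = 52.7 − 44.70 = 8.00 °C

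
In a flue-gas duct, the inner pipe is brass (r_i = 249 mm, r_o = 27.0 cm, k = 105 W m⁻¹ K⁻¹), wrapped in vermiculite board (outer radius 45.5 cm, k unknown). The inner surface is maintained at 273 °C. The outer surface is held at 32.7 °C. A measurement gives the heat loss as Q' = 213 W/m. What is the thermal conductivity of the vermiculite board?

ΣR = ΔT/Q' = |273 − 32.7|/213 = 1.128 m·K/W
Known resistances:
  R'_brass = ln(0.270/0.249)/(2πk) = 0.08097/(2π·105) = 1.227×10^-4 m·K/W
R_vermiculite board = ΣR − ΣR_known = 1.128 − 1.227×10^-4 = 1.128 m·K/W
ln(r₂/r₁)/(2πk) = 1.128 ⇒ k = 0.5219/(2π·1.128) = 0.0736 W/m·K

k = 0.0736 W/m·K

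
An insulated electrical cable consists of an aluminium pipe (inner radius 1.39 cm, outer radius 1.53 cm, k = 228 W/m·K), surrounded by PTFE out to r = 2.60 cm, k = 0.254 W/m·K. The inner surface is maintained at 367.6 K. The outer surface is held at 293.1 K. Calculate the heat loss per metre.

Q' = 224 W/m

Treat each layer as a resistance in series:
  R'_aluminium = ln(0.0153/0.0139)/(2πk) = 0.09596/(2π·228) = 6.699×10^-5 m·K/W
  R'_PTFE = ln(0.0260/0.0153)/(2πk) = 0.5302/(2π·0.254) = 0.3322 m·K/W
ΣR = 6.699×10^-5 + 0.3322 = 0.3323 m·K/W
Q' = ΔT/ΣR = (367.6 K − 293.1 K)/0.3323 = 224 W/m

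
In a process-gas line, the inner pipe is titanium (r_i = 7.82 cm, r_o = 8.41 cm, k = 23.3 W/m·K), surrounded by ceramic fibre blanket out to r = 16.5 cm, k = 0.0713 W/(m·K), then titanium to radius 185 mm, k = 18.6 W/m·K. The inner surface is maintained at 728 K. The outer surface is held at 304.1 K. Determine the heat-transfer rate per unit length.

Series thermal resistances, inner to outer:
  R'_titanium = ln(0.0841/0.0782)/(2πk) = 0.07274/(2π·23.3) = 4.968×10^-4 m·K/W
  R'_ceramic fibre blanket = ln(0.165/0.0841)/(2πk) = 0.6739/(2π·0.0713) = 1.504 m·K/W
  R'_titanium = ln(0.185/0.165)/(2πk) = 0.1144/(2π·18.6) = 9.790×10^-4 m·K/W
ΣR = 4.968×10^-4 + 1.504 + 9.790×10^-4 = 1.505 m·K/W
Q' = ΔT/ΣR = (728 K − 304.1 K)/1.505 = 282 W/m

Q' = 282 W/m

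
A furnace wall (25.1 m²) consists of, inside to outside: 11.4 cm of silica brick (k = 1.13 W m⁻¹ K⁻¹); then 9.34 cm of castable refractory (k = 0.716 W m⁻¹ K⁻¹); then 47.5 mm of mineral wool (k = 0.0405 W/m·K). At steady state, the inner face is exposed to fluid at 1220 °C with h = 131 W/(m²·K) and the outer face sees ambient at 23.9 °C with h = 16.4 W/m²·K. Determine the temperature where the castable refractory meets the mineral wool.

T = 1026 °C

Treat each layer as a resistance in series:
  R_conv,in = 1/(hA) = 1/(131·25.1) = 3.041×10^-4 K/W
  R_silica brick = L/(kA) = 0.114/(1.13·25.1) = 0.004019 K/W
  R_castable refractory = L/(kA) = 0.0934/(0.716·25.1) = 0.005197 K/W
  R_mineral wool = L/(kA) = 0.0475/(0.0405·25.1) = 0.04673 K/W
  R_conv,out = 1/(hA) = 1/(16.4·25.1) = 0.002429 K/W
ΣR = 3.041×10^-4 + 0.004019 + 0.005197 + 0.04673 + 0.002429 = 0.05868 K/W
Q = ΔT/ΣR = (1220 °C − 23.9 °C)/0.05868 = 20380 W
From the inner boundary to the castable refractory/mineral wool interface, ΣR_partial = 0.009520 K/W.
T_interface = T_in − Q·ΣR_partial = 1220 °C − (20380)(0.009520) = 1026 °C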